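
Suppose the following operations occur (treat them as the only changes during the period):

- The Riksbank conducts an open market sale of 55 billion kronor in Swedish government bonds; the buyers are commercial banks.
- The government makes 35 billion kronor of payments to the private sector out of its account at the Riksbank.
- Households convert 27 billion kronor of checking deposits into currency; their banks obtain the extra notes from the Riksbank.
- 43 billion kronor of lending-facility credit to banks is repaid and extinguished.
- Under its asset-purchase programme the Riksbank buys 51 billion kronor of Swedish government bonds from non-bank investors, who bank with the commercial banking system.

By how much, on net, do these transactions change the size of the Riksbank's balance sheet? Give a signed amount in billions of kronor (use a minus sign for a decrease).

OMO sale (to banks) 55 billion kronor: a Riksbank asset is shed → −55B.
Government spending 35 billion kronor: only the composition of liabilities changes → 0.
Currency withdrawal 27 billion kronor: only the composition of liabilities changes → 0.
Discount-window repayment 43 billion kronor: a Riksbank asset is shed → −43B.
Asset purchase (from non-banks) 51 billion kronor: a Riksbank asset is acquired → +51B.
Net: −55 + 0 + 0 − 43 + 51 = -47 billion.

-47 billion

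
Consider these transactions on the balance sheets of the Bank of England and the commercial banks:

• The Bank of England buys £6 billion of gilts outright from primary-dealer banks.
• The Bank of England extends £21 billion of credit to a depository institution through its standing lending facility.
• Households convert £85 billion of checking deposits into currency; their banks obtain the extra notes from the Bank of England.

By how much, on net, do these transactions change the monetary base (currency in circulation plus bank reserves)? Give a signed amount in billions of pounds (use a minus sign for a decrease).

OMO purchase (from banks) £6 billion: Bank of England balance sheet expands → +£6B.
Discount-window loan £21 billion: Bank of England balance sheet expands → +£21B.
Currency withdrawal £85 billion: just a shift between currency and reserves — both are base money → 0.
Net: 6 + 21 + 0 = +£27 billion.

+£27 billion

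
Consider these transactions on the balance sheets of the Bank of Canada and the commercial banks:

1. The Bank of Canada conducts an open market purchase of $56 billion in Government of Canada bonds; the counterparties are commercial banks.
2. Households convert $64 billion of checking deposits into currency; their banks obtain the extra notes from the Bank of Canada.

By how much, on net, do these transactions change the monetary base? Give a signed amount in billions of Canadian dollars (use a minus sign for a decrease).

+$56 billion

OMO purchase (from banks) $56 billion: Bank of Canada balance sheet expands → +$56B.
Currency withdrawal $64 billion: just a shift between currency and reserves — both are base money → 0.
Net: 56 + 0 = +$56 billion.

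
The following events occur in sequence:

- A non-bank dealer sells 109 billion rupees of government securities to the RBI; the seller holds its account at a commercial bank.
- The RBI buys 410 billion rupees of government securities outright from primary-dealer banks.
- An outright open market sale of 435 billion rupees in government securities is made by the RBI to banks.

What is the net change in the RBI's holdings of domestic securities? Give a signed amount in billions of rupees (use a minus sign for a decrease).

RBI balance sheet:
  Assets:      Securities +84B
  Liabilities: Bank reserves +84B
Commercial banking system:
  Assets:      Reserves at CB +84B, Securities +25B
  Liabilities: Checkable deposits +109B
So the change in the RBI's holdings of domestic securities is +84 billion.

+84 billion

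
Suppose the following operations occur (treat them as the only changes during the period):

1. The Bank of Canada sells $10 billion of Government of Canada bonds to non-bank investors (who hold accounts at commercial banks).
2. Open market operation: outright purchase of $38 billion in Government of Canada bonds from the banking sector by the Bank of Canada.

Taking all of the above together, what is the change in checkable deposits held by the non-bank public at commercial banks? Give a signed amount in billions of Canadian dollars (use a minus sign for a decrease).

Asset sale (to non-banks) $10 billion: non-bank counterparties' bank balances fall → −$10B.
OMO purchase (from banks) $38 billion: the counterparty is a bank, so public deposits are unchanged → 0.
Net: −10 + 0 = -$10 billion.

-$10 billion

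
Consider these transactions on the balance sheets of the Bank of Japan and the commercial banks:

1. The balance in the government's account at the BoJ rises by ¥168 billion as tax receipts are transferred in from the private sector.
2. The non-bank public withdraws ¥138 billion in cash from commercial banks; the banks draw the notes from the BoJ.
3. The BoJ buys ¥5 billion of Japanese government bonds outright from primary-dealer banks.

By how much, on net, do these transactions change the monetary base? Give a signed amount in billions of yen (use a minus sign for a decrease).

BoJ balance sheet:
  Assets:      Securities +¥5B
  Liabilities: Bank reserves −¥301B, Currency in circulation +¥138B, Government deposits +¥168B
Commercial banking system:
  Assets:      Reserves at CB −¥301B, Securities −¥5B
  Liabilities: Checkable deposits −¥306B
Monetary base = currency + reserves: +¥138B + (−¥301B) = -¥163 billion.

-¥163 billion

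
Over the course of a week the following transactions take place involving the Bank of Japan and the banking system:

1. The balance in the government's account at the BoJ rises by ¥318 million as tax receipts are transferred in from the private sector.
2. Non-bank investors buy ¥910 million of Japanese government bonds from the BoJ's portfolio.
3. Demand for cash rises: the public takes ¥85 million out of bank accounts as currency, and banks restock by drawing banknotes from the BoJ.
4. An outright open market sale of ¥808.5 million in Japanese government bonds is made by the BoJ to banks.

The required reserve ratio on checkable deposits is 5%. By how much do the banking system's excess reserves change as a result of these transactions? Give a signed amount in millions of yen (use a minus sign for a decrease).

-¥2055.85 million

Government account inflow ¥318 million: reserves −¥318M, deposits −¥318M.
Asset sale (to non-banks) ¥910 million: reserves −¥910M, deposits −¥910M.
Currency withdrawal ¥85 million: reserves −¥85M, deposits −¥85M.
OMO sale (to banks) ¥808.5 million: reserves −¥808.5M, deposits 0.
Totals: Δreserves = −¥2121.5M, Δdeposits = −¥1313M.
Δrequired reserves = 5% × −¥1313M = −¥65.65M.
Δexcess reserves = Δreserves − Δrequired = −¥2121.5M − (−¥65.65M) = -¥2055.85 million.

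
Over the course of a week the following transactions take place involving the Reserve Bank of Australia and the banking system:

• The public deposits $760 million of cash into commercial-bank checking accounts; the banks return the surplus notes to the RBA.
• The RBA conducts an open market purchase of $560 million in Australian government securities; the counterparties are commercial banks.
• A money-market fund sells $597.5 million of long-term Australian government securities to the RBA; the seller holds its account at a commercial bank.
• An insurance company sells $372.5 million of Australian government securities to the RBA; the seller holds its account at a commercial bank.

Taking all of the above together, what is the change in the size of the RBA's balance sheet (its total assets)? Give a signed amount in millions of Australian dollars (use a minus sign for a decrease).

+$1530 million

RBA balance sheet:
  Assets:      Securities +$1530M
  Liabilities: Bank reserves +$2290M, Currency in circulation −$760M
Commercial banking system:
  Assets:      Reserves at CB +$2290M, Securities −$560M
  Liabilities: Checkable deposits +$1730M
Change in total RBA assets = +$1530 million.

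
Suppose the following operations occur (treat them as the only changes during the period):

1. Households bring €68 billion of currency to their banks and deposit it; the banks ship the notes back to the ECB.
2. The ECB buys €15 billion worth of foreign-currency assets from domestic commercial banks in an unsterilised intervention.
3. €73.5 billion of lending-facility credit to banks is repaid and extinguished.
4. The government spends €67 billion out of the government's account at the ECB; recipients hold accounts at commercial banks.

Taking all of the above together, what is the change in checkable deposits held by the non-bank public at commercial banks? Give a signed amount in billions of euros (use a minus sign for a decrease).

ECB balance sheet:
  Assets:      Loans to banks −€73.5B, Foreign assets +€15B
  Liabilities: Bank reserves +€76.5B, Currency in circulation −€68B, Government deposits −€67B
Commercial banking system:
  Assets:      Reserves at CB +€76.5B, Foreign assets −€15B
  Liabilities: Checkable deposits +€135B, Borrowings from CB −€73.5B
So the change in checkable deposits held by the non-bank public at commercial banks is +€135 billion.

+€135 billion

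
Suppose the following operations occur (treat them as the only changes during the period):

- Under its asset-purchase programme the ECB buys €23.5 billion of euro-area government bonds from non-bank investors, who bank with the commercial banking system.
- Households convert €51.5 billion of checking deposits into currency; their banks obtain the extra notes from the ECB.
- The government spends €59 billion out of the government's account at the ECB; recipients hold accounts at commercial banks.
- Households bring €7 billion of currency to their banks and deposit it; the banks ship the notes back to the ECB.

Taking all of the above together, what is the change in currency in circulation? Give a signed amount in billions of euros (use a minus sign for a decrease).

+€44.5 billion

ECB balance sheet:
  Assets:      Securities +€23.5B
  Liabilities: Bank reserves +€38B, Currency in circulation +€44.5B, Government deposits −€59B
So the change in currency in circulation is +€44.5 billion.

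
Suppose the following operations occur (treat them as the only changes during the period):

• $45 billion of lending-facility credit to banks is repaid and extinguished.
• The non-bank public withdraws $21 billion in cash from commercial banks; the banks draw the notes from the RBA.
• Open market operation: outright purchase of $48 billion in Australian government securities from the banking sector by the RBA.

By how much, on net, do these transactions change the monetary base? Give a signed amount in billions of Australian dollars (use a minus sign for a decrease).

+$3 billion

Discount-window repayment $45 billion: RBA balance sheet contracts → −$45B.
Currency withdrawal $21 billion: just a shift between currency and reserves — both are base money → 0.
OMO purchase (from banks) $48 billion: RBA balance sheet expands → +$48B.
Net: −45 + 0 + 48 = +$3 billion.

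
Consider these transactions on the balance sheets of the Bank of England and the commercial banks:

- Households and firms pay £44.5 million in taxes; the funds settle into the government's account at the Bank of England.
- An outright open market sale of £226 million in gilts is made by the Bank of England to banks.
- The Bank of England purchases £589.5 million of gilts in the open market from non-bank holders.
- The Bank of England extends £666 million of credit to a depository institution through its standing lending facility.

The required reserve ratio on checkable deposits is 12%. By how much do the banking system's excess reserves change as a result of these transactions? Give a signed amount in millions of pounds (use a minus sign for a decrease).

Government account inflow £44.5 million: reserves −£44.5M, deposits −£44.5M.
OMO sale (to banks) £226 million: reserves −£226M, deposits 0.
Asset purchase (from non-banks) £589.5 million: reserves +£589.5M, deposits +£589.5M.
Discount-window loan £666 million: reserves +£666M, deposits 0.
Totals: Δreserves = +£985M, Δdeposits = +£545M.
Δrequired reserves = 12% × +£545M = +£65.4M.
Δexcess reserves = Δreserves − Δrequired = +£985M − (+£65.4M) = +£919.6 million.

+£919.6 million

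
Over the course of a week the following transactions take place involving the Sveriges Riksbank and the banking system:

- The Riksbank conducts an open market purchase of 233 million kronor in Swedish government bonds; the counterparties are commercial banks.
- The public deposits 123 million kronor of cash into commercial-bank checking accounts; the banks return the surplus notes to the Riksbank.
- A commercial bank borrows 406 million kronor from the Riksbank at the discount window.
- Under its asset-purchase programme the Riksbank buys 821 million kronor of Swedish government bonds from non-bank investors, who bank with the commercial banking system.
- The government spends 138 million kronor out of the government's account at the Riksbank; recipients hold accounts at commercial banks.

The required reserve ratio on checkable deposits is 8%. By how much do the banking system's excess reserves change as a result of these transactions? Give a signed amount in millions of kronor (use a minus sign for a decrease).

+1634.44 million

OMO purchase (from banks) 233 million kronor: reserves +233M, deposits 0.
Currency deposit 123 million kronor: reserves +123M, deposits +123M.
Discount-window loan 406 million kronor: reserves +406M, deposits 0.
Asset purchase (from non-banks) 821 million kronor: reserves +821M, deposits +821M.
Government spending 138 million kronor: reserves +138M, deposits +138M.
Totals: Δreserves = +1721M, Δdeposits = +1082M.
Δrequired reserves = 8% × +1082M = +86.56M.
Δexcess reserves = Δreserves − Δrequired = +1721M − (+86.56M) = +1634.44 million.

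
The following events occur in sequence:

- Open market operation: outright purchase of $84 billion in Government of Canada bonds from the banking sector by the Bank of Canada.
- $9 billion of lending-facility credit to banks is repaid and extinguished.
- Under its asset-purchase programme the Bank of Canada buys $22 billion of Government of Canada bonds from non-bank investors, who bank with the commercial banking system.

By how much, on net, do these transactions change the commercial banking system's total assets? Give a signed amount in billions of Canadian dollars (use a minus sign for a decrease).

OMO purchase (from banks) $84 billion: just an asset swap on bank balance sheets → 0.
Discount-window repayment $9 billion: bank balance sheets shrink → −$9B.
Asset purchase (from non-banks) $22 billion: bank balance sheets expand → +$22B.
Net: 0 − 9 + 22 = +$13 billion.

+$13 billion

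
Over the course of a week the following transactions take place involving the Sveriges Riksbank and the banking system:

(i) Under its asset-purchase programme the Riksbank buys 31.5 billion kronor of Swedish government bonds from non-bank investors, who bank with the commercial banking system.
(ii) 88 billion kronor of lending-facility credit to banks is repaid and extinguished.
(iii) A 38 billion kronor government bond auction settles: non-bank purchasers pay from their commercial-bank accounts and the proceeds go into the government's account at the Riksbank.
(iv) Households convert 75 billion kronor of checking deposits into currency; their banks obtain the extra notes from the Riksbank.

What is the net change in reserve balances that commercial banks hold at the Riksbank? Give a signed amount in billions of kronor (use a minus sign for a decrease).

Asset purchase (from non-banks) 31.5 billion kronor: the Riksbank pays by crediting reserve accounts → +31.5B.
Discount-window repayment 88 billion kronor: repayment is debited from reserves → −88B.
Government account inflow 38 billion kronor: funds move from bank reserves into the government account → −38B.
Currency withdrawal 75 billion kronor: banks swap reserves for currency → −75B.
Net: 31.5 − 88 − 38 − 75 = -169.5 billion.

-169.5 billion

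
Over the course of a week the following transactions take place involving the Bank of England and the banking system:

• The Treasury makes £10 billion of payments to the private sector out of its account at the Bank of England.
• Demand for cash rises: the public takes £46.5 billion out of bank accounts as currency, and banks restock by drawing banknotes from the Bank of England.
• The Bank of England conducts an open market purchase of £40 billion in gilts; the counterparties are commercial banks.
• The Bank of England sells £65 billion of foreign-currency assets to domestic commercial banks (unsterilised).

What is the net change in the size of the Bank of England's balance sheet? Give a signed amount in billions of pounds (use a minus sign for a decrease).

-£25 billion

Government spending £10 billion: only the composition of liabilities changes → 0.
Currency withdrawal £46.5 billion: only the composition of liabilities changes → 0.
OMO purchase (from banks) £40 billion: a Bank of England asset is acquired → +£40B.
FX sale £65 billion: a Bank of England asset is shed → −£65B.
Net: 0 + 0 + 40 − 65 = -£25 billion.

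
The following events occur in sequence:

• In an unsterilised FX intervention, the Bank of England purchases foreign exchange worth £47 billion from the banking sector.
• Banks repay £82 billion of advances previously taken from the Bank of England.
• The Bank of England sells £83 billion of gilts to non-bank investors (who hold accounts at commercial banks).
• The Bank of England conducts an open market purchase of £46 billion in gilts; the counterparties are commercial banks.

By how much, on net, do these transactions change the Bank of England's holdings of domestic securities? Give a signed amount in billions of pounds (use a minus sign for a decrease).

-£37 billion

Bank of England balance sheet:
  Assets:      Securities −£37B, Loans to banks −£82B, Foreign assets +£47B
  Liabilities: Bank reserves −£72B
Commercial banking system:
  Assets:      Reserves at CB −£72B, Securities −£46B, Foreign assets −£47B
  Liabilities: Checkable deposits −£83B, Borrowings from CB −£82B
So the change in the Bank of England's holdings of domestic securities is -£37 billion.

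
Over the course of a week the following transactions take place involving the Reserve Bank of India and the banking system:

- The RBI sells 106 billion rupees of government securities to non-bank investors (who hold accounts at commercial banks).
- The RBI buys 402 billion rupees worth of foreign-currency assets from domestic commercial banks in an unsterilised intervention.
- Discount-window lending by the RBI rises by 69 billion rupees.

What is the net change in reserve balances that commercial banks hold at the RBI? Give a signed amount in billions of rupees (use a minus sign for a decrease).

+365 billion

RBI balance sheet:
  Assets:      Securities −106B, Loans to banks +69B, Foreign assets +402B
  Liabilities: Bank reserves +365B
So the change in reserve balances that commercial banks hold at the RBI is +365 billion.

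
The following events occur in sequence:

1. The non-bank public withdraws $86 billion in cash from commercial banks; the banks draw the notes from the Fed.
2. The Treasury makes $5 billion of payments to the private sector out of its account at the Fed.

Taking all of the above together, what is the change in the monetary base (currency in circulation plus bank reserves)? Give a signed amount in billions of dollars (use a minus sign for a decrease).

+$5 billion

Currency withdrawal $86 billion: just a shift between currency and reserves — both are base money → 0.
Government spending $5 billion: a non-base liability converts back to reserves → +$5B.
Net: 0 + 5 = +$5 billion.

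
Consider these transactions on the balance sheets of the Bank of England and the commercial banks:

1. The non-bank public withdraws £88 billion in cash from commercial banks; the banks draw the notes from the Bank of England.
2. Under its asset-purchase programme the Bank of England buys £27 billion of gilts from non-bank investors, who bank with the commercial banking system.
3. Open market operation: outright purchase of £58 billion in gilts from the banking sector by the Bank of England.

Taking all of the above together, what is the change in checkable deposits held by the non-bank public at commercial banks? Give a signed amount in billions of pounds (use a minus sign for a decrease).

-£61 billion

Bank of England balance sheet:
  Assets:      Securities +£85B
  Liabilities: Bank reserves −£3B, Currency in circulation +£88B
Commercial banking system:
  Assets:      Reserves at CB −£3B, Securities −£58B
  Liabilities: Checkable deposits −£61B
So the change in checkable deposits held by the non-bank public at commercial banks is -£61 billion.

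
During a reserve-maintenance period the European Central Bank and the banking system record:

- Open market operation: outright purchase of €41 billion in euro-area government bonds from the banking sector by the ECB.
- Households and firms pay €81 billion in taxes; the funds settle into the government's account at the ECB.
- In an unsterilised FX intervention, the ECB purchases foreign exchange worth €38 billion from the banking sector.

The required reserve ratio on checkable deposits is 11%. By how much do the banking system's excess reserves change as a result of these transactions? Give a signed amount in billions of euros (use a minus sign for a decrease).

+€6.91 billion

OMO purchase (from banks) €41 billion: reserves +€41B, deposits 0.
Government account inflow €81 billion: reserves −€81B, deposits −€81B.
FX purchase €38 billion: reserves +€38B, deposits 0.
Totals: Δreserves = −€2B, Δdeposits = −€81B.
Δrequired reserves = 11% × −€81B = −€8.91B.
Δexcess reserves = Δreserves − Δrequired = −€2B − (−€8.91B) = +€6.91 billion.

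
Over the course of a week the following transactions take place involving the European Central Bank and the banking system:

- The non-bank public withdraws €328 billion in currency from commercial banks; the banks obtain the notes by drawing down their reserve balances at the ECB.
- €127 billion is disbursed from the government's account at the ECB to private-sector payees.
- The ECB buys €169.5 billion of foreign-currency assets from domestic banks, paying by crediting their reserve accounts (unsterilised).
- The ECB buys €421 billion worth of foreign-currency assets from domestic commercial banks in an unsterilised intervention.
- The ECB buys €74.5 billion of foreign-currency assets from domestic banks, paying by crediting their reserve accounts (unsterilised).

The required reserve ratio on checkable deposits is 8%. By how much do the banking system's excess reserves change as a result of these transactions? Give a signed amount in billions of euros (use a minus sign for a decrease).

+€480.08 billion

Currency withdrawal €328 billion: reserves −€328B, deposits −€328B.
Government spending €127 billion: reserves +€127B, deposits +€127B.
FX purchase €169.5 billion: reserves +€169.5B, deposits 0.
FX purchase €421 billion: reserves +€421B, deposits 0.
FX purchase €74.5 billion: reserves +€74.5B, deposits 0.
Totals: Δreserves = +€464B, Δdeposits = −€201B.
Δrequired reserves = 8% × −€201B = −€16.08B.
Δexcess reserves = Δreserves − Δrequired = +€464B − (−€16.08B) = +€480.08 billion.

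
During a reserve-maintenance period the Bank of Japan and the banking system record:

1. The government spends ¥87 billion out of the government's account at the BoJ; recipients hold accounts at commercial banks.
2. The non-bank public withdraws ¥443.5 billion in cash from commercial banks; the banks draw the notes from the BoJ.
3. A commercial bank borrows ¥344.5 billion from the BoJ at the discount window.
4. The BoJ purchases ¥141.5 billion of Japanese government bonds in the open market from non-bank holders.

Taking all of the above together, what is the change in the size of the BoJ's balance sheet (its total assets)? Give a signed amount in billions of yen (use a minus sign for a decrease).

Government spending ¥87 billion: only the composition of liabilities changes → 0.
Currency withdrawal ¥443.5 billion: only the composition of liabilities changes → 0.
Discount-window loan ¥344.5 billion: a BoJ asset is acquired → +¥344.5B.
Asset purchase (from non-banks) ¥141.5 billion: a BoJ asset is acquired → +¥141.5B.
Net: 0 + 0 + 344.5 + 141.5 = +¥486 billion.

+¥486 billion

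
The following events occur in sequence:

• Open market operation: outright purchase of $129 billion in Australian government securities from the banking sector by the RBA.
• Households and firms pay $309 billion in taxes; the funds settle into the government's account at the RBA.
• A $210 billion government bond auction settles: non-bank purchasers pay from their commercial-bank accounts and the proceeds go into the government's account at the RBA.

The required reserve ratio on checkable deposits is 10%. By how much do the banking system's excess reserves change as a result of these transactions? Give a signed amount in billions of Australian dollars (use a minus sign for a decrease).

OMO purchase (from banks) $129 billion: reserves +$129B, deposits 0.
Government account inflow $309 billion: reserves −$309B, deposits −$309B.
Government account inflow $210 billion: reserves −$210B, deposits −$210B.
Totals: Δreserves = −$390B, Δdeposits = −$519B.
Δrequired reserves = 10% × −$519B = −$51.9B.
Δexcess reserves = Δreserves − Δrequired = −$390B − (−$51.9B) = -$338.1 billion.

-$338.1 billion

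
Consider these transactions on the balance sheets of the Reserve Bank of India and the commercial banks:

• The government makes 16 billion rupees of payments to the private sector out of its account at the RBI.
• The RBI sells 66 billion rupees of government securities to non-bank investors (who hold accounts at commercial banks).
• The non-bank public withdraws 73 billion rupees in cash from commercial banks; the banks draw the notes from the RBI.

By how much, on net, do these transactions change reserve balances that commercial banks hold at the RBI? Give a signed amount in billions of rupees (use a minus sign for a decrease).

Government spending 16 billion rupees: government payments flow into bank reserve accounts → +16B.
Asset sale (to non-banks) 66 billion rupees: the non-bank buyers' banks settle from reserves → −66B.
Currency withdrawal 73 billion rupees: banks swap reserves for currency → −73B.
Net: 16 − 66 − 73 = -123 billion.

-123 billion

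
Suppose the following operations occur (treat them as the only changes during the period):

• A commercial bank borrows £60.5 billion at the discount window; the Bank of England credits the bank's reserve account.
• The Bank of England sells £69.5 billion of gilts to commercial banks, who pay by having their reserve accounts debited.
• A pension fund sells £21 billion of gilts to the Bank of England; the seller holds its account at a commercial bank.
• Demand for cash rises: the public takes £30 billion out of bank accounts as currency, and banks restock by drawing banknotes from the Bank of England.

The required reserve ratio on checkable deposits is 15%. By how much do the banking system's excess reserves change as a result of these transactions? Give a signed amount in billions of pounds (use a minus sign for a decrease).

Discount-window loan £60.5 billion: reserves +£60.5B, deposits 0.
OMO sale (to banks) £69.5 billion: reserves −£69.5B, deposits 0.
Asset purchase (from non-banks) £21 billion: reserves +£21B, deposits +£21B.
Currency withdrawal £30 billion: reserves −£30B, deposits −£30B.
Totals: Δreserves = −£18B, Δdeposits = −£9B.
Δrequired reserves = 15% × −£9B = −£1.35B.
Δexcess reserves = Δreserves − Δrequired = −£18B − (−£1.35B) = -£16.65 billion.

-£16.65 billion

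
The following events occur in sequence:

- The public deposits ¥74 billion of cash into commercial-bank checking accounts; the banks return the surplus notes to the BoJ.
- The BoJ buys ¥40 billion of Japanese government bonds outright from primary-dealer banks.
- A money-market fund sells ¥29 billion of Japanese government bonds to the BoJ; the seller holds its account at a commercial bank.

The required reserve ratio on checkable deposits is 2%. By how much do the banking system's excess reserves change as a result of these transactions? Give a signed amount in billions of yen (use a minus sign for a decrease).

Currency deposit ¥74 billion: reserves +¥74B, deposits +¥74B.
OMO purchase (from banks) ¥40 billion: reserves +¥40B, deposits 0.
Asset purchase (from non-banks) ¥29 billion: reserves +¥29B, deposits +¥29B.
Totals: Δreserves = +¥143B, Δdeposits = +¥103B.
Δrequired reserves = 2% × +¥103B = +¥2.06B.
Δexcess reserves = Δreserves − Δrequired = +¥143B − (+¥2.06B) = +¥140.94 billion.

+¥140.94 billion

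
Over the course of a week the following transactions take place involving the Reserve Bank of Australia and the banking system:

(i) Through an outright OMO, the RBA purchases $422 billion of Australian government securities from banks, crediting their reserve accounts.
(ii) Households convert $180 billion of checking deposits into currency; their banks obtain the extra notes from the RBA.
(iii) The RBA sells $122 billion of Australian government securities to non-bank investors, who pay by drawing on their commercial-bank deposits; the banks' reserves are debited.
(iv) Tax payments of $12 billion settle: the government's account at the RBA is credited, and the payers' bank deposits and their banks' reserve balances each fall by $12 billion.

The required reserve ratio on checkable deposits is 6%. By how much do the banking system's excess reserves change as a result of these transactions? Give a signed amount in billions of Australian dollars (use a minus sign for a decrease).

+$126.84 billion

OMO purchase (from banks) $422 billion: reserves +$422B, deposits 0.
Currency withdrawal $180 billion: reserves −$180B, deposits −$180B.
Asset sale (to non-banks) $122 billion: reserves −$122B, deposits −$122B.
Government account inflow $12 billion: reserves −$12B, deposits −$12B.
Totals: Δreserves = +$108B, Δdeposits = −$314B.
Δrequired reserves = 6% × −$314B = −$18.84B.
Δexcess reserves = Δreserves − Δrequired = +$108B − (−$18.84B) = +$126.84 billion.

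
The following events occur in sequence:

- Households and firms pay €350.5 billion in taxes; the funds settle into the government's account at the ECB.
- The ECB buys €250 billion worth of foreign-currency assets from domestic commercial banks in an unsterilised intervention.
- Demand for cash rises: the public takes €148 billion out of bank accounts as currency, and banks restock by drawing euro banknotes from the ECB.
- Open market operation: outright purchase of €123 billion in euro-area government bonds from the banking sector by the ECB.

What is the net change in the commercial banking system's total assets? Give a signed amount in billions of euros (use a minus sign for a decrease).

-€498.5 billion

Government account inflow €350.5 billion: bank balance sheets shrink → −€350.5B.
FX purchase €250 billion: just an asset swap on bank balance sheets → 0.
Currency withdrawal €148 billion: bank balance sheets shrink → −€148B.
OMO purchase (from banks) €123 billion: just an asset swap on bank balance sheets → 0.
Net: −350.5 + 0 − 148 + 0 = -€498.5 billion.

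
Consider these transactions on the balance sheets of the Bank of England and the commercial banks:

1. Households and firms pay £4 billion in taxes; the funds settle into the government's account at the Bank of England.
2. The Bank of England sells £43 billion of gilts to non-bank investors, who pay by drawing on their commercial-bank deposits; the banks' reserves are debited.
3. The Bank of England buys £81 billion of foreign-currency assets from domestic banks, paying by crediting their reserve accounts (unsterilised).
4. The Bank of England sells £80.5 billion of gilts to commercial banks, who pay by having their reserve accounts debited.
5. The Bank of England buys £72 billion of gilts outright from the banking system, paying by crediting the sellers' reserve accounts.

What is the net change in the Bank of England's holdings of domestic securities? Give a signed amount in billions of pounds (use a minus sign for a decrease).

Bank of England balance sheet:
  Assets:      Securities −£51.5B, Foreign assets +£81B
  Liabilities: Bank reserves +£25.5B, Government deposits +£4B
Commercial banking system:
  Assets:      Reserves at CB +£25.5B, Securities +£8.5B, Foreign assets −£81B
  Liabilities: Checkable deposits −£47B
So the change in the Bank of England's holdings of domestic securities is -£51.5 billion.

-£51.5 billion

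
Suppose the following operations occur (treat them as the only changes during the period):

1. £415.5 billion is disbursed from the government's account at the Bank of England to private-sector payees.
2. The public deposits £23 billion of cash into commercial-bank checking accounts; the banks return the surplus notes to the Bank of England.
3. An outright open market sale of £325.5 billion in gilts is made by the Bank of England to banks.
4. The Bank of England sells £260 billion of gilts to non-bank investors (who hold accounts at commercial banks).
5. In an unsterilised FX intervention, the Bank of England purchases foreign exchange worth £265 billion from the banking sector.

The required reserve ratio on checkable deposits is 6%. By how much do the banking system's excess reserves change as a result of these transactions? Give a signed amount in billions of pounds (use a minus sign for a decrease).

Government spending £415.5 billion: reserves +£415.5B, deposits +£415.5B.
Currency deposit £23 billion: reserves +£23B, deposits +£23B.
OMO sale (to banks) £325.5 billion: reserves −£325.5B, deposits 0.
Asset sale (to non-banks) £260 billion: reserves −£260B, deposits −£260B.
FX purchase £265 billion: reserves +£265B, deposits 0.
Totals: Δreserves = +£118B, Δdeposits = +£178.5B.
Δrequired reserves = 6% × +£178.5B = +£10.71B.
Δexcess reserves = Δreserves − Δrequired = +£118B − (+£10.71B) = +£107.29 billion.

+£107.29 billion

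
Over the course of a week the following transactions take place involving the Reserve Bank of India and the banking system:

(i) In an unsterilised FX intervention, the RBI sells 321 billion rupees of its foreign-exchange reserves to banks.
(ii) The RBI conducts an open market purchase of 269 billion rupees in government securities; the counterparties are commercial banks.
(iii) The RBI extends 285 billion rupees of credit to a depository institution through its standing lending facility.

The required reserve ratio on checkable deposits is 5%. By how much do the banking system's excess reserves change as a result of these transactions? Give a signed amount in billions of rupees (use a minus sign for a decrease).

FX sale 321 billion rupees: reserves −321B, deposits 0.
OMO purchase (from banks) 269 billion rupees: reserves +269B, deposits 0.
Discount-window loan 285 billion rupees: reserves +285B, deposits 0.
Totals: Δreserves = +233B, Δdeposits = 0.
Δrequired reserves = 5% × 0 = 0.
Δexcess reserves = Δreserves − Δrequired = +233B − (0) = +233 billion.

+233 billion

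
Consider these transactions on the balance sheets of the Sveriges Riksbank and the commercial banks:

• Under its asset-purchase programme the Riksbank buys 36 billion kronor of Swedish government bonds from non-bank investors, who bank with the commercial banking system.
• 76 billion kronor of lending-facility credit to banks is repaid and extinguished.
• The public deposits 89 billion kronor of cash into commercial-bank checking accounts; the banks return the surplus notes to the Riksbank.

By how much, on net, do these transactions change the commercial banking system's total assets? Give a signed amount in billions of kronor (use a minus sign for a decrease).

+49 billion

Riksbank balance sheet:
  Assets:      Securities +36B, Loans to banks −76B
  Liabilities: Bank reserves +49B, Currency in circulation −89B
Commercial banking system:
  Assets:      Reserves at CB +49B
  Liabilities: Checkable deposits +125B, Borrowings from CB −76B
Change in total bank assets = +49 billion.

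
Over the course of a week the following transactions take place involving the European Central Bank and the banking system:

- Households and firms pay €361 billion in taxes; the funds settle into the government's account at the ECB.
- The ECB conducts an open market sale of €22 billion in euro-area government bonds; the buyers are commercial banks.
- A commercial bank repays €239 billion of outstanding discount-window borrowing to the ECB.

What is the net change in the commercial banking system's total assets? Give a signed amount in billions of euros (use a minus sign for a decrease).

-€600 billion

Government account inflow €361 billion: bank balance sheets shrink → −€361B.
OMO sale (to banks) €22 billion: just an asset swap on bank balance sheets → 0.
Discount-window repayment €239 billion: bank balance sheets shrink → −€239B.
Net: −361 + 0 − 239 = -€600 billion.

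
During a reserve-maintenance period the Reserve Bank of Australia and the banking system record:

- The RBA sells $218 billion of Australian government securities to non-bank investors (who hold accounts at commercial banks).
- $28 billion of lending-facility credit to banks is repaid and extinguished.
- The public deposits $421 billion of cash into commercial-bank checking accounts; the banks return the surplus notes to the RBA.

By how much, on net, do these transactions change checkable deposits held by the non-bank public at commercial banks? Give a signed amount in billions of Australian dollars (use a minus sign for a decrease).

+$203 billion

RBA balance sheet:
  Assets:      Securities −$218B, Loans to banks −$28B
  Liabilities: Bank reserves +$175B, Currency in circulation −$421B
Commercial banking system:
  Assets:      Reserves at CB +$175B
  Liabilities: Checkable deposits +$203B, Borrowings from CB −$28B
So the change in checkable deposits held by the non-bank public at commercial banks is +$203 billion.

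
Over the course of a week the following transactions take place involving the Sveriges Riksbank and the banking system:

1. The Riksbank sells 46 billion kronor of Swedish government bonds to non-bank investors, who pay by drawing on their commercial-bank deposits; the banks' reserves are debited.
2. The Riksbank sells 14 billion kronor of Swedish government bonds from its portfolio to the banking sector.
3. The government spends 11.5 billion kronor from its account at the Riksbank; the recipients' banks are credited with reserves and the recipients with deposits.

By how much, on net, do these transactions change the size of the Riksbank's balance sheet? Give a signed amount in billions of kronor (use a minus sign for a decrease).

Riksbank balance sheet:
  Assets:      Securities −60B
  Liabilities: Bank reserves −48.5B, Government deposits −11.5B
Commercial banking system:
  Assets:      Reserves at CB −48.5B, Securities +14B
  Liabilities: Checkable deposits −34.5B
Change in total Riksbank assets = -60 billion.

-60 billion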